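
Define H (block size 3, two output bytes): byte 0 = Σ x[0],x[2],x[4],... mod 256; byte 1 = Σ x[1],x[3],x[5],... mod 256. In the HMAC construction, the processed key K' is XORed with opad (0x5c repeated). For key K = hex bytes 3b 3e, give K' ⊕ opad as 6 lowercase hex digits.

Key hex bytes 3b 3e is 2 bytes ≤ B = 3; zero-pad to 3 bytes: K' = 3b 3e 00.
XOR each byte with 0x5c: 3b⊕5c=67, 3e⊕5c=62, 00⊕5c=5c.

67625c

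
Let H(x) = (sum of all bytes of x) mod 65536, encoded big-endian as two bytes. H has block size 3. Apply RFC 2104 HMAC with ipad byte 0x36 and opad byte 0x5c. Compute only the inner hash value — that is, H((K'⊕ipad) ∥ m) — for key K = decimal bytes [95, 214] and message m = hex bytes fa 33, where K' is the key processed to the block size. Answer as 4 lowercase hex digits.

02ac

Key decimal bytes [95, 214] = 5f d6 is 2 bytes ≤ B = 3; zero-pad to 3 bytes: K' = 5f d6 00.
K' ⊕ ipad = 69 e0 36.
Inner input = 69 e0 36 ∥ fa 33.
Inner hash: sum = 105+224+54+250+51 = 684 → 02 ac.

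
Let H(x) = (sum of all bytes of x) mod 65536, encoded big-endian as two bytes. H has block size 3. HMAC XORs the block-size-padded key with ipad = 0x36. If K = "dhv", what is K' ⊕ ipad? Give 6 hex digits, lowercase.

Key "dhv" = 64 68 76 is exactly B = 3 bytes: K' = 64 68 76.
XOR each byte with 0x36: 64⊕36=52, 68⊕36=5e, 76⊕36=40.

525e40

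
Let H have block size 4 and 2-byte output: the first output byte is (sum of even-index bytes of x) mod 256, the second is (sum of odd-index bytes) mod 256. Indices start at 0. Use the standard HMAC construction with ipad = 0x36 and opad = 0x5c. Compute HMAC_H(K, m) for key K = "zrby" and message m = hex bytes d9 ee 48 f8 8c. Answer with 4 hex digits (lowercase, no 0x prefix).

b1cc

Key "zrby" = 7a 72 62 79 is exactly B = 4 bytes: K' = 7a 72 62 79.
K' ⊕ ipad = 4c 44 54 4f.  K' ⊕ opad = 26 2e 3e 25.
Inner input = (K'⊕ipad) ∥ m = 4c 44 54 4f ∥ d9 ee 48 f8 8c.
Inner hash: even-index sum = 589 mod 256 = 77; odd-index sum = 633 mod 256 = 121 → 4d 79.
Outer input = (K'⊕opad) ∥ inner = 26 2e 3e 25 ∥ 4d 79.
Outer hash (tag): even-index sum = 177 mod 256 = 177; odd-index sum = 204 mod 256 = 204 → b1 cc.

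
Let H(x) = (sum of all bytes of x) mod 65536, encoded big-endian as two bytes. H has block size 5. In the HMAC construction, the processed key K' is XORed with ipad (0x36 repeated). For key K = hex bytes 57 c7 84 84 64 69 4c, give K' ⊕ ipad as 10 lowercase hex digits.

3509363636

Key hex bytes 57 c7 84 84 64 69 4c is 7 bytes > B = 5, so hash it first: H(key) = 03 3f, then zero-pad to 5 bytes: K' = 03 3f 00 00 00.
XOR each byte with 0x36: 03⊕36=35, 3f⊕36=09, 00⊕36=36, 00⊕36=36, 00⊕36=36.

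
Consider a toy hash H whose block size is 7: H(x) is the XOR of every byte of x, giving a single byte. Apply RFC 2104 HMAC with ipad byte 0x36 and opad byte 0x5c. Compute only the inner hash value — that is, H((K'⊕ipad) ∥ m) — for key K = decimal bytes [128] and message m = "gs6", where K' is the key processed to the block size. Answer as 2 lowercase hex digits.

94

Key decimal bytes [128] = 80 is 1 byte ≤ B = 7; zero-pad to 7 bytes: K' = 80 00 00 00 00 00 00.
K' ⊕ ipad = b6 36 36 36 36 36 36.
Inner input = b6 36 36 36 36 36 36 ∥ 67 73 36.
Inner hash: XOR b6⊕36⊕36⊕36⊕36⊕36⊕36⊕67⊕73⊕36 = 94.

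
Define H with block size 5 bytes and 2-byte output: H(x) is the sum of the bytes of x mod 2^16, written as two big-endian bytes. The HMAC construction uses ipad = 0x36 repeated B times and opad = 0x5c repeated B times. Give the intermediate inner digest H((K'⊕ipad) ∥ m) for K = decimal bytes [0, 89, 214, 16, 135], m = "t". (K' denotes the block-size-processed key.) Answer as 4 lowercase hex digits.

02d0

Key decimal bytes [0, 89, 214, 16, 135] = 00 59 d6 10 87 is exactly B = 5 bytes: K' = 00 59 d6 10 87.
K' ⊕ ipad = 36 6f e0 26 b1.
Inner input = 36 6f e0 26 b1 ∥ 74.
Inner hash: sum = 54+111+224+38+177+116 = 720 → 02 d0.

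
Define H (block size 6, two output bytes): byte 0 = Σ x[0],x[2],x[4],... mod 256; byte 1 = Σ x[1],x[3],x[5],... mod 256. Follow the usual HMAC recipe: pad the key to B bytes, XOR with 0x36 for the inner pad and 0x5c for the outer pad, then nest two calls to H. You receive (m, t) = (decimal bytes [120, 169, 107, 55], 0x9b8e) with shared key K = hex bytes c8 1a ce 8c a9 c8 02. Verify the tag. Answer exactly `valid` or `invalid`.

Key hex bytes c8 1a ce 8c a9 c8 02 is 7 bytes > B = 6, so hash it first: H(key) = 41 6e, then zero-pad to 6 bytes: K' = 41 6e 00 00 00 00.
K' ⊕ ipad = 77 58 36 36 36 36; K' ⊕ opad = 1d 32 5c 5c 5c 5c.
Inner hash: even-index sum = 454 mod 256 = 198; odd-index sum = 420 mod 256 = 164 → c6 a4.
Outer hash (recomputed tag): even-index sum = 411 mod 256 = 155; odd-index sum = 398 mod 256 = 142 → 9b 8e.
Recomputed tag = 9b8e; claimed = 9b8e → match.

valid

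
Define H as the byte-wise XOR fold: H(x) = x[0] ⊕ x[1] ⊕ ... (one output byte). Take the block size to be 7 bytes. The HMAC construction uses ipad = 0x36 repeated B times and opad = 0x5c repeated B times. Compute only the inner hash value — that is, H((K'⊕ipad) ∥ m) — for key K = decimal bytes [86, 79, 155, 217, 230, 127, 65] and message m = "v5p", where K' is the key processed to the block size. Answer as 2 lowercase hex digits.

Key decimal bytes [86, 79, 155, 217, 230, 127, 65] = 56 4f 9b d9 e6 7f 41 is exactly B = 7 bytes: K' = 56 4f 9b d9 e6 7f 41.
K' ⊕ ipad = 60 79 ad ef d0 49 77.
Inner input = 60 79 ad ef d0 49 77 ∥ 76 35 70.
Inner hash: XOR 60⊕79⊕ad⊕ef⊕d0⊕49⊕77⊕76⊕35⊕70 = 86.

86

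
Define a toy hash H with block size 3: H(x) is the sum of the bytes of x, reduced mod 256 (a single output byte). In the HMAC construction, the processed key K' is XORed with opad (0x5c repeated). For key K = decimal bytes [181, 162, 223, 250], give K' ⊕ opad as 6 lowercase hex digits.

Key decimal bytes [181, 162, 223, 250] = b5 a2 df fa is 4 bytes > B = 3, so hash it first: H(key) = 30, then zero-pad to 3 bytes: K' = 30 00 00.
XOR each byte with 0x5c: 30⊕5c=6c, 00⊕5c=5c, 00⊕5c=5c.

6c5c5c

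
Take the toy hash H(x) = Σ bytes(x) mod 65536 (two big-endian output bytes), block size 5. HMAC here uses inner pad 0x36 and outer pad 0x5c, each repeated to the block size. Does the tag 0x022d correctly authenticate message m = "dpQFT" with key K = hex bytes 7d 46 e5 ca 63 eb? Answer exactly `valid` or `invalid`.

Key hex bytes 7d 46 e5 ca 63 eb is 6 bytes > B = 5, so hash it first: H(key) = 03 c0, then zero-pad to 5 bytes: K' = 03 c0 00 00 00.
K' ⊕ ipad = 35 f6 36 36 36; K' ⊕ opad = 5f 9c 5c 5c 5c.
Inner hash: sum = 53+246+54+54+54+100+112+81+70+84 = 908 → 03 8c.
Outer hash (recomputed tag): sum = 95+156+92+92+92+3+140 = 670 → 02 9e.
Recomputed tag = 029e; claimed = 022d → mismatch.

invalid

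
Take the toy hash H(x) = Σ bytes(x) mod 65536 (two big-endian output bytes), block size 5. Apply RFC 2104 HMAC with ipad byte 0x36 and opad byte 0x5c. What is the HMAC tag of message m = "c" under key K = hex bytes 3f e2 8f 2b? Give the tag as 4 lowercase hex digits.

0315

Key hex bytes 3f e2 8f 2b is 4 bytes ≤ B = 5; zero-pad to 5 bytes: K' = 3f e2 8f 2b 00.
K' ⊕ ipad = 09 d4 b9 1d 36.  K' ⊕ opad = 63 be d3 77 5c.
Inner input = (K'⊕ipad) ∥ m = 09 d4 b9 1d 36 ∥ 63.
Inner hash: sum = 9+212+185+29+54+99 = 588 → 02 4c.
Outer input = (K'⊕opad) ∥ inner = 63 be d3 77 5c ∥ 02 4c.
Outer hash (tag): sum = 99+190+211+119+92+2+76 = 789 → 03 15.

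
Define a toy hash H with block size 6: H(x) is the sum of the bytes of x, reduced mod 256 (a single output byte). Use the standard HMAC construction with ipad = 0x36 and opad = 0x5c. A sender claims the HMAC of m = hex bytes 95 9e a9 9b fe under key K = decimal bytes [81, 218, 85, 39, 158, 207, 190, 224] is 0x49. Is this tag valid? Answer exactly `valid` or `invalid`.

invalid

Key decimal bytes [81, 218, 85, 39, 158, 207, 190, 224] = 51 da 55 27 9e cf be e0 is 8 bytes > B = 6, so hash it first: H(key) = b2, then zero-pad to 6 bytes: K' = b2 00 00 00 00 00.
K' ⊕ ipad = 84 36 36 36 36 36; K' ⊕ opad = ee 5c 5c 5c 5c 5c.
Inner hash: sum = 132+54+54+54+54+54+149+158+169+155+254 = 1287; mod 256 = 7 → 07.
Outer hash (recomputed tag): sum = 238+92+92+92+92+92+7 = 705; mod 256 = 193 → c1.
Recomputed tag = c1; claimed = 49 → mismatch.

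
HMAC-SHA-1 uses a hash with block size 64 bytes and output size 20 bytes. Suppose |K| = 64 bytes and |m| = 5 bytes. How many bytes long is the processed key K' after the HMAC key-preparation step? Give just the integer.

64

Key is 64 ≤ 64 bytes, zero-padded: |K'| = 64.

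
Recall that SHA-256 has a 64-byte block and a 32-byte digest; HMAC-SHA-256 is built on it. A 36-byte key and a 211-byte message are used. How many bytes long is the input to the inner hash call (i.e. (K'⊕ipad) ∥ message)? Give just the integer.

275

Key is 36 ≤ 64 bytes, zero-padded: |K'| = 64.
Inner input = (K'⊕ipad) ∥ m → 64 + 211 = 275 bytes.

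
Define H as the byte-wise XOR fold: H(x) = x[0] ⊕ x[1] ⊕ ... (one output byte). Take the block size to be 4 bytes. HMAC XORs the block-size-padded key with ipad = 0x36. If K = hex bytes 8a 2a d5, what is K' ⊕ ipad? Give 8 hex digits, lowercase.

Key hex bytes 8a 2a d5 is 3 bytes ≤ B = 4; zero-pad to 4 bytes: K' = 8a 2a d5 00.
XOR each byte with 0x36: 8a⊕36=bc, 2a⊕36=1c, d5⊕36=e3, 00⊕36=36.

bc1ce336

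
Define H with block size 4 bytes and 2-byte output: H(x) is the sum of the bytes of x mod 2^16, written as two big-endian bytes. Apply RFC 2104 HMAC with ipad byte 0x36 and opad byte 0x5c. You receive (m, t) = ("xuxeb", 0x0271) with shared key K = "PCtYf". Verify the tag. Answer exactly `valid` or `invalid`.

Key "PCtYf" = 50 43 74 59 66 is 5 bytes > B = 4, so hash it first: H(key) = 01 c6, then zero-pad to 4 bytes: K' = 01 c6 00 00.
K' ⊕ ipad = 37 f0 36 36; K' ⊕ opad = 5d 9a 5c 5c.
Inner hash: sum = 55+240+54+54+120+117+120+101+98 = 959 → 03 bf.
Outer hash (recomputed tag): sum = 93+154+92+92+3+191 = 625 → 02 71.
Recomputed tag = 0271; claimed = 0271 → match.

valid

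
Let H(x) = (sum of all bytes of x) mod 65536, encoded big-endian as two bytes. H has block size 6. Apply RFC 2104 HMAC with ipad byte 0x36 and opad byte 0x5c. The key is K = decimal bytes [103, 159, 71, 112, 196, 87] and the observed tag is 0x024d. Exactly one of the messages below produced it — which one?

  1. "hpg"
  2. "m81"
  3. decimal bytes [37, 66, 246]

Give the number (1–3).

Key decimal bytes [103, 159, 71, 112, 196, 87] = 67 9f 47 70 c4 57 is exactly B = 6 bytes: K' = 67 9f 47 70 c4 57.
K' ⊕ ipad = 51 a9 71 46 f2 61; K' ⊕ opad = 3b c3 1b 2c 98 0b.
m1: inner = H(51 a9 71 46 f2 61 68 70 67) = 04 43; tag = H(3b c3 1b 2c 98 0b 04 43) = 022f
m2: inner = H(51 a9 71 46 f2 61 6d 38 31) = 03 da; tag = H(3b c3 1b 2c 98 0b 03 da) = 02c5
m3: inner = H(51 a9 71 46 f2 61 25 42 f6) = 04 61; tag = H(3b c3 1b 2c 98 0b 04 61) = 024d ← matches

3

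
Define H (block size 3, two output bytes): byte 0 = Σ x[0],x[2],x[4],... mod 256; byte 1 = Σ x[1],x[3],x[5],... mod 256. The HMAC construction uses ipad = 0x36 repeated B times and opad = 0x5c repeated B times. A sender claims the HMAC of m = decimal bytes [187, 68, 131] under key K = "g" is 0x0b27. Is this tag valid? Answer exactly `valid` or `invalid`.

Key "g" = 67 is 1 byte ≤ B = 3; zero-pad to 3 bytes: K' = 67 00 00.
K' ⊕ ipad = 51 36 36; K' ⊕ opad = 3b 5c 5c.
Inner hash: even-index sum = 203 mod 256 = 203; odd-index sum = 372 mod 256 = 116 → cb 74.
Outer hash (recomputed tag): even-index sum = 267 mod 256 = 11; odd-index sum = 295 mod 256 = 39 → 0b 27.
Recomputed tag = 0b27; claimed = 0b27 → match.

valid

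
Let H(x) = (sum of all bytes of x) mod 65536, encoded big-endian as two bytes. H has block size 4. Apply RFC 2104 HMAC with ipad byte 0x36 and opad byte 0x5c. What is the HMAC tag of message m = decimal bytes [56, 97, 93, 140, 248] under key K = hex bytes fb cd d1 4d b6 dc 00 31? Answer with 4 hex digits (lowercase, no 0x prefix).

02bf

Key hex bytes fb cd d1 4d b6 dc 00 31 is 8 bytes > B = 4, so hash it first: H(key) = 04 a9, then zero-pad to 4 bytes: K' = 04 a9 00 00.
K' ⊕ ipad = 32 9f 36 36.  K' ⊕ opad = 58 f5 5c 5c.
Inner input = (K'⊕ipad) ∥ m = 32 9f 36 36 ∥ 38 61 5d 8c f8.
Inner hash: sum = 50+159+54+54+56+97+93+140+248 = 951 → 03 b7.
Outer input = (K'⊕opad) ∥ inner = 58 f5 5c 5c ∥ 03 b7.
Outer hash (tag): sum = 88+245+92+92+3+183 = 703 → 02 bf.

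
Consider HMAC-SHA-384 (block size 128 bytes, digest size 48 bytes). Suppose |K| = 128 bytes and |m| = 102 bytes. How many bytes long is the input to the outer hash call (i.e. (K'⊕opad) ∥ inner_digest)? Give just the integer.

Key is 128 ≤ 128 bytes, zero-padded: |K'| = 128.
Outer input = (K'⊕opad) ∥ H(inner) → 128 + 48 = 176 bytes.

176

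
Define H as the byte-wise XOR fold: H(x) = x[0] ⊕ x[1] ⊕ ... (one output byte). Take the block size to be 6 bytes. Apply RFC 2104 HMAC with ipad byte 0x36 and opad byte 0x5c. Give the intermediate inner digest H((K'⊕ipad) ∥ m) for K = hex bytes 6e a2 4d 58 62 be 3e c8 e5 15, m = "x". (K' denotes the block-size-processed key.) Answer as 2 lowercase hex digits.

7b

Key hex bytes 6e a2 4d 58 62 be 3e c8 e5 15 is 10 bytes > B = 6, so hash it first: H(key) = 03, then zero-pad to 6 bytes: K' = 03 00 00 00 00 00.
K' ⊕ ipad = 35 36 36 36 36 36.
Inner input = 35 36 36 36 36 36 ∥ 78.
Inner hash: XOR 35⊕36⊕36⊕36⊕36⊕36⊕78 = 7b.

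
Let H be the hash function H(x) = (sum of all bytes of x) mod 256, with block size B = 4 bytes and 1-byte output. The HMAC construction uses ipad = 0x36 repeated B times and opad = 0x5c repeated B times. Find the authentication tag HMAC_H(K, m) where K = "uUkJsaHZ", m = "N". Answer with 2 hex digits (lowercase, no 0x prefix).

Key "uUkJsaHZ" = 75 55 6b 4a 73 61 48 5a is 8 bytes > B = 4, so hash it first: H(key) = f5, then zero-pad to 4 bytes: K' = f5 00 00 00.
K' ⊕ ipad = c3 36 36 36.  K' ⊕ opad = a9 5c 5c 5c.
Inner input = (K'⊕ipad) ∥ m = c3 36 36 36 ∥ 4e.
Inner hash: sum = 195+54+54+54+78 = 435; mod 256 = 179 → b3.
Outer input = (K'⊕opad) ∥ inner = a9 5c 5c 5c ∥ b3.
Outer hash (tag): sum = 169+92+92+92+179 = 624; mod 256 = 112 → 70.

70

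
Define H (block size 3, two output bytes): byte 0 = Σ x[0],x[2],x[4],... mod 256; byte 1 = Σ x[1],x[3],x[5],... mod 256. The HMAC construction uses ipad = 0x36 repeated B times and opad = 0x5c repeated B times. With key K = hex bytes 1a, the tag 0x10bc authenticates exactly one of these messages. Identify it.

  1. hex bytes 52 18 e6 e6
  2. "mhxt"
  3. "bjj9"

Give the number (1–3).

Key hex bytes 1a is 1 byte ≤ B = 3; zero-pad to 3 bytes: K' = 1a 00 00.
K' ⊕ ipad = 2c 36 36; K' ⊕ opad = 46 5c 5c.
m1: inner = H(2c 36 36 52 18 e6 e6) = 60 6e; tag = H(46 5c 5c 60 6e) = 10bc ← matches
m2: inner = H(2c 36 36 6d 68 78 74) = 3e 1b; tag = H(46 5c 5c 3e 1b) = bd9a
m3: inner = H(2c 36 36 62 6a 6a 39) = 05 02; tag = H(46 5c 5c 05 02) = a461

1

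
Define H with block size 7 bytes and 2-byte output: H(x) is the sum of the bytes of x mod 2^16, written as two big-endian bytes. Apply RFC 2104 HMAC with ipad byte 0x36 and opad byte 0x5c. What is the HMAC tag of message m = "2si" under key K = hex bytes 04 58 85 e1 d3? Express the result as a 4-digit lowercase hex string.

03c6

Key hex bytes 04 58 85 e1 d3 is 5 bytes ≤ B = 7; zero-pad to 7 bytes: K' = 04 58 85 e1 d3 00 00.
K' ⊕ ipad = 32 6e b3 d7 e5 36 36.  K' ⊕ opad = 58 04 d9 bd 8f 5c 5c.
Inner input = (K'⊕ipad) ∥ m = 32 6e b3 d7 e5 36 36 ∥ 32 73 69.
Inner hash: sum = 50+110+179+215+229+54+54+50+115+105 = 1161 → 04 89.
Outer input = (K'⊕opad) ∥ inner = 58 04 d9 bd 8f 5c 5c ∥ 04 89.
Outer hash (tag): sum = 88+4+217+189+143+92+92+4+137 = 966 → 03 c6.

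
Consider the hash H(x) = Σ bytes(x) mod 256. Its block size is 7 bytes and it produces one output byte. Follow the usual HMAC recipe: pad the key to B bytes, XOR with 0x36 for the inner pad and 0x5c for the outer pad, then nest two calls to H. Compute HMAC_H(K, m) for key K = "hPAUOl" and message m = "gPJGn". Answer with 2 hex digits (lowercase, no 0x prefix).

62

Key "hPAUOl" = 68 50 41 55 4f 6c is 6 bytes ≤ B = 7; zero-pad to 7 bytes: K' = 68 50 41 55 4f 6c 00.
K' ⊕ ipad = 5e 66 77 63 79 5a 36.  K' ⊕ opad = 34 0c 1d 09 13 30 5c.
Inner input = (K'⊕ipad) ∥ m = 5e 66 77 63 79 5a 36 ∥ 67 50 4a 47 6e.
Inner hash: sum = 94+102+119+99+121+90+54+103+80+74+71+110 = 1117; mod 256 = 93 → 5d.
Outer input = (K'⊕opad) ∥ inner = 34 0c 1d 09 13 30 5c ∥ 5d.
Outer hash (tag): sum = 52+12+29+9+19+48+92+93 = 354; mod 256 = 98 → 62.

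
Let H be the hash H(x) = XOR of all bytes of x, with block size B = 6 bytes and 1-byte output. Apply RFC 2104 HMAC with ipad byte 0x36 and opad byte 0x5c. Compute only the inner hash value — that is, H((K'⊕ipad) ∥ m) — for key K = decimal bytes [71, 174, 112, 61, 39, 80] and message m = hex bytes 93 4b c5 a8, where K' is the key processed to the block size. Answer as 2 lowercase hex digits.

Key decimal bytes [71, 174, 112, 61, 39, 80] = 47 ae 70 3d 27 50 is exactly B = 6 bytes: K' = 47 ae 70 3d 27 50.
K' ⊕ ipad = 71 98 46 0b 11 66.
Inner input = 71 98 46 0b 11 66 ∥ 93 4b c5 a8.
Inner hash: XOR 71⊕98⊕46⊕0b⊕11⊕66⊕93⊕4b⊕c5⊕a8 = 66.

66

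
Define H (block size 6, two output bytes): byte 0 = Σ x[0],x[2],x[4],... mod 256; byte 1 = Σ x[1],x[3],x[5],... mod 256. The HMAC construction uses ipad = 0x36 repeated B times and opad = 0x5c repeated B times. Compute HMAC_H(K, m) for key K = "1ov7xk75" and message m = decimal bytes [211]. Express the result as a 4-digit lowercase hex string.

61ae

Key "1ov7xk75" = 31 6f 76 37 78 6b 37 35 is 8 bytes > B = 6, so hash it first: H(key) = 56 46, then zero-pad to 6 bytes: K' = 56 46 00 00 00 00.
K' ⊕ ipad = 60 70 36 36 36 36.  K' ⊕ opad = 0a 1a 5c 5c 5c 5c.
Inner input = (K'⊕ipad) ∥ m = 60 70 36 36 36 36 ∥ d3.
Inner hash: even-index sum = 415 mod 256 = 159; odd-index sum = 220 mod 256 = 220 → 9f dc.
Outer input = (K'⊕opad) ∥ inner = 0a 1a 5c 5c 5c 5c ∥ 9f dc.
Outer hash (tag): even-index sum = 353 mod 256 = 97; odd-index sum = 430 mod 256 = 174 → 61 ae.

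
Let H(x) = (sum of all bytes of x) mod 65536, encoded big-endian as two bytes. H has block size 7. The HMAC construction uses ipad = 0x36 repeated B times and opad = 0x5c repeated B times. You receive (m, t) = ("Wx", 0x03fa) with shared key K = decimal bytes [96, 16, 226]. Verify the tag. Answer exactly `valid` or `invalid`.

invalid

Key decimal bytes [96, 16, 226] = 60 10 e2 is 3 bytes ≤ B = 7; zero-pad to 7 bytes: K' = 60 10 e2 00 00 00 00.
K' ⊕ ipad = 56 26 d4 36 36 36 36; K' ⊕ opad = 3c 4c be 5c 5c 5c 5c.
Inner hash: sum = 86+38+212+54+54+54+54+87+120 = 759 → 02 f7.
Outer hash (recomputed tag): sum = 60+76+190+92+92+92+92+2+247 = 943 → 03 af.
Recomputed tag = 03af; claimed = 03fa → mismatch.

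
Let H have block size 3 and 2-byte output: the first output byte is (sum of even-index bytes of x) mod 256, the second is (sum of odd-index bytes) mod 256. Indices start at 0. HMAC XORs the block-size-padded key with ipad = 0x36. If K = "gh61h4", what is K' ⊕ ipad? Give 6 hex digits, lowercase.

33fb36

Key "gh61h4" = 67 68 36 31 68 34 is 6 bytes > B = 3, so hash it first: H(key) = 05 cd, then zero-pad to 3 bytes: K' = 05 cd 00.
XOR each byte with 0x36: 05⊕36=33, cd⊕36=fb, 00⊕36=36.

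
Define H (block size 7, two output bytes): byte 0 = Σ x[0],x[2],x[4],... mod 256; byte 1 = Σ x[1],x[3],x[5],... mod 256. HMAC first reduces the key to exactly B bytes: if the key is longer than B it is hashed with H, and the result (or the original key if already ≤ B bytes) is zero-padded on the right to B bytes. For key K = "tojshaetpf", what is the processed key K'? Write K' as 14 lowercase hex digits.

1b1d0000000000

|K| = 10 > B = 7, so first hash the key.
H(K): even-index sum = 539 mod 256 = 27; odd-index sum = 541 mod 256 = 29 → 1b 1d.
Zero-pad H(K) = 1b 1d to 7 bytes: K' = 1b 1d 00 00 00 00 00.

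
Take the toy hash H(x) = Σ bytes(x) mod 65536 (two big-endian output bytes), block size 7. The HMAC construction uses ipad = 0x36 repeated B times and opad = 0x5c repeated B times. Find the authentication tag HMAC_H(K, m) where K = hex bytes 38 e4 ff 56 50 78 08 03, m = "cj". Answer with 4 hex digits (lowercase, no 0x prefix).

Key hex bytes 38 e4 ff 56 50 78 08 03 is 8 bytes > B = 7, so hash it first: H(key) = 03 44, then zero-pad to 7 bytes: K' = 03 44 00 00 00 00 00.
K' ⊕ ipad = 35 72 36 36 36 36 36.  K' ⊕ opad = 5f 18 5c 5c 5c 5c 5c.
Inner input = (K'⊕ipad) ∥ m = 35 72 36 36 36 36 36 ∥ 63 6a.
Inner hash: sum = 53+114+54+54+54+54+54+99+106 = 642 → 02 82.
Outer input = (K'⊕opad) ∥ inner = 5f 18 5c 5c 5c 5c 5c ∥ 02 82.
Outer hash (tag): sum = 95+24+92+92+92+92+92+2+130 = 711 → 02 c7.

02c7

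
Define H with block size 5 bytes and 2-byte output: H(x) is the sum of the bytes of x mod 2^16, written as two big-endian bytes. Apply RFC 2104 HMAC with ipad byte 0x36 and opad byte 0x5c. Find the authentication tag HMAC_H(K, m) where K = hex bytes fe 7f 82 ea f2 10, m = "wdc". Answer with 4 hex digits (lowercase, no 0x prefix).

Key hex bytes fe 7f 82 ea f2 10 is 6 bytes > B = 5, so hash it first: H(key) = 03 eb, then zero-pad to 5 bytes: K' = 03 eb 00 00 00.
K' ⊕ ipad = 35 dd 36 36 36.  K' ⊕ opad = 5f b7 5c 5c 5c.
Inner input = (K'⊕ipad) ∥ m = 35 dd 36 36 36 ∥ 77 64 63.
Inner hash: sum = 53+221+54+54+54+119+100+99 = 754 → 02 f2.
Outer input = (K'⊕opad) ∥ inner = 5f b7 5c 5c 5c ∥ 02 f2.
Outer hash (tag): sum = 95+183+92+92+92+2+242 = 798 → 03 1e.

031e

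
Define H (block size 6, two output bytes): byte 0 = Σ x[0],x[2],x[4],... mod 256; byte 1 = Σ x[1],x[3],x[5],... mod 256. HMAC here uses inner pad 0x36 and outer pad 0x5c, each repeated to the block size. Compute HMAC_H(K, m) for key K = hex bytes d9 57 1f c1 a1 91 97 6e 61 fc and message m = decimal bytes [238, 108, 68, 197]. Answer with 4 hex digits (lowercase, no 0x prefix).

cac9

Key hex bytes d9 57 1f c1 a1 91 97 6e 61 fc is 10 bytes > B = 6, so hash it first: H(key) = 91 13, then zero-pad to 6 bytes: K' = 91 13 00 00 00 00.
K' ⊕ ipad = a7 25 36 36 36 36.  K' ⊕ opad = cd 4f 5c 5c 5c 5c.
Inner input = (K'⊕ipad) ∥ m = a7 25 36 36 36 36 ∥ ee 6c 44 c5.
Inner hash: even-index sum = 581 mod 256 = 69; odd-index sum = 450 mod 256 = 194 → 45 c2.
Outer input = (K'⊕opad) ∥ inner = cd 4f 5c 5c 5c 5c ∥ 45 c2.
Outer hash (tag): even-index sum = 458 mod 256 = 202; odd-index sum = 457 mod 256 = 201 → ca c9.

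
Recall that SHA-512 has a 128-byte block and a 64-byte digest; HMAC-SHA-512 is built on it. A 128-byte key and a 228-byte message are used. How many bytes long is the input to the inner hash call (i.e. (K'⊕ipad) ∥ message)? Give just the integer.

Key is 128 ≤ 128 bytes, zero-padded: |K'| = 128.
Inner input = (K'⊕ipad) ∥ m → 128 + 228 = 356 bytes.

356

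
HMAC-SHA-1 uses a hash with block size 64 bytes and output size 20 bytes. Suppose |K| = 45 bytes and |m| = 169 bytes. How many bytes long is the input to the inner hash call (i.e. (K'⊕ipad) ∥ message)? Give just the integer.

Key is 45 ≤ 64 bytes, zero-padded: |K'| = 64.
Inner input = (K'⊕ipad) ∥ m → 64 + 169 = 233 bytes.

233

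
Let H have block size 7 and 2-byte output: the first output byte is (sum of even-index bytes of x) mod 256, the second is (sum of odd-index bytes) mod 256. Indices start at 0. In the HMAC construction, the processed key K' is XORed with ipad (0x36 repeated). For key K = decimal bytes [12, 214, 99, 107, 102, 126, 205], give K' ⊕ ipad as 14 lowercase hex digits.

3ae0555d5048fb

Key decimal bytes [12, 214, 99, 107, 102, 126, 205] = 0c d6 63 6b 66 7e cd is exactly B = 7 bytes: K' = 0c d6 63 6b 66 7e cd.
XOR each byte with 0x36: 0c⊕36=3a, d6⊕36=e0, 63⊕36=55, 6b⊕36=5d, 66⊕36=50, 7e⊕36=48, cd⊕36=fb.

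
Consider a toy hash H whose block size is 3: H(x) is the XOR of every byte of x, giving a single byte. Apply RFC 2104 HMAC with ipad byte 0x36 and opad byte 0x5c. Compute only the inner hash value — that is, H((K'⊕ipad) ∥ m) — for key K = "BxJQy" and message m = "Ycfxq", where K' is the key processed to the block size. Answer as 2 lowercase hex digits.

Key "BxJQy" = 42 78 4a 51 79 is 5 bytes > B = 3, so hash it first: H(key) = 58, then zero-pad to 3 bytes: K' = 58 00 00.
K' ⊕ ipad = 6e 36 36.
Inner input = 6e 36 36 ∥ 59 63 66 78 71.
Inner hash: XOR 6e⊕36⊕36⊕59⊕63⊕66⊕78⊕71 = 3b.

3b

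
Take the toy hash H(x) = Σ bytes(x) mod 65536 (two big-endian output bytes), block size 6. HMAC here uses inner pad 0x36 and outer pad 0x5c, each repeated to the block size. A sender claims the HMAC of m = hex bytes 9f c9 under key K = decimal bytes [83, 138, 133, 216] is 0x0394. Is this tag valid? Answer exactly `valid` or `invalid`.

valid

Key decimal bytes [83, 138, 133, 216] = 53 8a 85 d8 is 4 bytes ≤ B = 6; zero-pad to 6 bytes: K' = 53 8a 85 d8 00 00.
K' ⊕ ipad = 65 bc b3 ee 36 36; K' ⊕ opad = 0f d6 d9 84 5c 5c.
Inner hash: sum = 101+188+179+238+54+54+159+201 = 1174 → 04 96.
Outer hash (recomputed tag): sum = 15+214+217+132+92+92+4+150 = 916 → 03 94.
Recomputed tag = 0394; claimed = 0394 → match.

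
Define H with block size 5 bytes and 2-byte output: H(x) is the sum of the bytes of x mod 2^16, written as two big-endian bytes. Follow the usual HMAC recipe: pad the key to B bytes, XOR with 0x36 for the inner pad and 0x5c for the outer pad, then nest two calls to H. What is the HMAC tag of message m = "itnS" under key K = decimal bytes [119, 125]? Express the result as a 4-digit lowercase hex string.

022e

Key decimal bytes [119, 125] = 77 7d is 2 bytes ≤ B = 5; zero-pad to 5 bytes: K' = 77 7d 00 00 00.
K' ⊕ ipad = 41 4b 36 36 36.  K' ⊕ opad = 2b 21 5c 5c 5c.
Inner input = (K'⊕ipad) ∥ m = 41 4b 36 36 36 ∥ 69 74 6e 53.
Inner hash: sum = 65+75+54+54+54+105+116+110+83 = 716 → 02 cc.
Outer input = (K'⊕opad) ∥ inner = 2b 21 5c 5c 5c ∥ 02 cc.
Outer hash (tag): sum = 43+33+92+92+92+2+204 = 558 → 02 2e.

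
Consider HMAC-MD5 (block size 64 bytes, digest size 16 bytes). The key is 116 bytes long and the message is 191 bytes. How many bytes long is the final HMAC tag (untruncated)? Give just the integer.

The tag is one MD5 digest: 16 bytes.

16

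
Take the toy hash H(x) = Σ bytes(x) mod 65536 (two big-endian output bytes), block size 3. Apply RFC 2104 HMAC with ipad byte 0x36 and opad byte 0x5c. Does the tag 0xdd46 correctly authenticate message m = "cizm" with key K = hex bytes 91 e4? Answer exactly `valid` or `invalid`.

Key hex bytes 91 e4 is 2 bytes ≤ B = 3; zero-pad to 3 bytes: K' = 91 e4 00.
K' ⊕ ipad = a7 d2 36; K' ⊕ opad = cd b8 5c.
Inner hash: sum = 167+210+54+99+105+122+109 = 866 → 03 62.
Outer hash (recomputed tag): sum = 205+184+92+3+98 = 582 → 02 46.
Recomputed tag = 0246; claimed = dd46 → mismatch.

invalid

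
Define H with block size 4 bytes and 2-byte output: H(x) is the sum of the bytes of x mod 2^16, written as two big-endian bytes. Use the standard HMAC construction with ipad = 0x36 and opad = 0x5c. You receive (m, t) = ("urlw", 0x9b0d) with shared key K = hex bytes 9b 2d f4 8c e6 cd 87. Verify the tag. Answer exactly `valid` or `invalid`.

Key hex bytes 9b 2d f4 8c e6 cd 87 is 7 bytes > B = 4, so hash it first: H(key) = 04 82, then zero-pad to 4 bytes: K' = 04 82 00 00.
K' ⊕ ipad = 32 b4 36 36; K' ⊕ opad = 58 de 5c 5c.
Inner hash: sum = 50+180+54+54+117+114+108+119 = 796 → 03 1c.
Outer hash (recomputed tag): sum = 88+222+92+92+3+28 = 525 → 02 0d.
Recomputed tag = 020d; claimed = 9b0d → mismatch.

invalid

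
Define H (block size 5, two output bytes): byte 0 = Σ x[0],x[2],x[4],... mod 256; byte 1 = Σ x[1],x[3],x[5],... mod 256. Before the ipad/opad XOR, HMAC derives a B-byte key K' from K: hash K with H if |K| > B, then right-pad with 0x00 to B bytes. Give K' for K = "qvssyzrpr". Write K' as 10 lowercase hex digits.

|K| = 9 > B = 5, so first hash the key.
H(K): even-index sum = 577 mod 256 = 65; odd-index sum = 467 mod 256 = 211 → 41 d3.
Zero-pad H(K) = 41 d3 to 5 bytes: K' = 41 d3 00 00 00.

41d3000000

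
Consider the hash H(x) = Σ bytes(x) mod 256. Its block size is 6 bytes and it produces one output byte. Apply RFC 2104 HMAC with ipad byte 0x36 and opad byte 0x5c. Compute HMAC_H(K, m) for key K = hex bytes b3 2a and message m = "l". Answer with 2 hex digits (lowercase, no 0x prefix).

ba

Key hex bytes b3 2a is 2 bytes ≤ B = 6; zero-pad to 6 bytes: K' = b3 2a 00 00 00 00.
K' ⊕ ipad = 85 1c 36 36 36 36.  K' ⊕ opad = ef 76 5c 5c 5c 5c.
Inner input = (K'⊕ipad) ∥ m = 85 1c 36 36 36 36 ∥ 6c.
Inner hash: sum = 133+28+54+54+54+54+108 = 485; mod 256 = 229 → e5.
Outer input = (K'⊕opad) ∥ inner = ef 76 5c 5c 5c 5c ∥ e5.
Outer hash (tag): sum = 239+118+92+92+92+92+229 = 954; mod 256 = 186 → ba.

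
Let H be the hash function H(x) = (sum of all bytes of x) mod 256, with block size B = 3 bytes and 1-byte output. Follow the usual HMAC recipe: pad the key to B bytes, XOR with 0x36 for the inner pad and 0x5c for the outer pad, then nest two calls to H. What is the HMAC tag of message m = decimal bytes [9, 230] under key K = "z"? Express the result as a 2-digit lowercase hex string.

Key "z" = 7a is 1 byte ≤ B = 3; zero-pad to 3 bytes: K' = 7a 00 00.
K' ⊕ ipad = 4c 36 36.  K' ⊕ opad = 26 5c 5c.
Inner input = (K'⊕ipad) ∥ m = 4c 36 36 ∥ 09 e6.
Inner hash: sum = 76+54+54+9+230 = 423; mod 256 = 167 → a7.
Outer input = (K'⊕opad) ∥ inner = 26 5c 5c ∥ a7.
Outer hash (tag): sum = 38+92+92+167 = 389; mod 256 = 133 → 85.

85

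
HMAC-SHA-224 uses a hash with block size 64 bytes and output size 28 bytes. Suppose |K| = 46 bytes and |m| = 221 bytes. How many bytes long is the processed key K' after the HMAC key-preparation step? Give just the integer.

64

Key is 46 ≤ 64 bytes, zero-padded: |K'| = 64.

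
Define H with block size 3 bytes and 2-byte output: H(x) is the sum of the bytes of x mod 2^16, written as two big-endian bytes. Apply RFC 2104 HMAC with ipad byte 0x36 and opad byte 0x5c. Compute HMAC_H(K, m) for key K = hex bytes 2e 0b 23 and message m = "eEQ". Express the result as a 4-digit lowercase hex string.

Key hex bytes 2e 0b 23 is exactly B = 3 bytes: K' = 2e 0b 23.
K' ⊕ ipad = 18 3d 15.  K' ⊕ opad = 72 57 7f.
Inner input = (K'⊕ipad) ∥ m = 18 3d 15 ∥ 65 45 51.
Inner hash: sum = 24+61+21+101+69+81 = 357 → 01 65.
Outer input = (K'⊕opad) ∥ inner = 72 57 7f ∥ 01 65.
Outer hash (tag): sum = 114+87+127+1+101 = 430 → 01 ae.

01ae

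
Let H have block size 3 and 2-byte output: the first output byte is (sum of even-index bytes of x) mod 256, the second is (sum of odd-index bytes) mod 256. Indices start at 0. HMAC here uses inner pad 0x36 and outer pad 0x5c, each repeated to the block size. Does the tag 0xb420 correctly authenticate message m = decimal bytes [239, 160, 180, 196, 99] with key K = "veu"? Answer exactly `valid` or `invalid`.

invalid

Key "veu" = 76 65 75 is exactly B = 3 bytes: K' = 76 65 75.
K' ⊕ ipad = 40 53 43; K' ⊕ opad = 2a 39 29.
Inner hash: even-index sum = 487 mod 256 = 231; odd-index sum = 601 mod 256 = 89 → e7 59.
Outer hash (recomputed tag): even-index sum = 172 mod 256 = 172; odd-index sum = 288 mod 256 = 32 → ac 20.
Recomputed tag = ac20; claimed = b420 → mismatch.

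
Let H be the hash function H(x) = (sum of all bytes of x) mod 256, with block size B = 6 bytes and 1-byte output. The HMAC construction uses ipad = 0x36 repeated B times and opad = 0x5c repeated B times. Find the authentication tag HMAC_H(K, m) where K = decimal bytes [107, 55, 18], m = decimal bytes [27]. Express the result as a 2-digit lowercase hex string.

43

Key decimal bytes [107, 55, 18] = 6b 37 12 is 3 bytes ≤ B = 6; zero-pad to 6 bytes: K' = 6b 37 12 00 00 00.
K' ⊕ ipad = 5d 01 24 36 36 36.  K' ⊕ opad = 37 6b 4e 5c 5c 5c.
Inner input = (K'⊕ipad) ∥ m = 5d 01 24 36 36 36 ∥ 1b.
Inner hash: sum = 93+1+36+54+54+54+27 = 319; mod 256 = 63 → 3f.
Outer input = (K'⊕opad) ∥ inner = 37 6b 4e 5c 5c 5c ∥ 3f.
Outer hash (tag): sum = 55+107+78+92+92+92+63 = 579; mod 256 = 67 → 43.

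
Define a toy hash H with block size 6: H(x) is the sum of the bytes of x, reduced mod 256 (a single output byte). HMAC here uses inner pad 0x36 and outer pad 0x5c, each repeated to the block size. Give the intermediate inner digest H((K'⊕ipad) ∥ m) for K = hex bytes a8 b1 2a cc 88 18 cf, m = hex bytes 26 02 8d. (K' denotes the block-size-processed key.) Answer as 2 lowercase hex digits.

Key hex bytes a8 b1 2a cc 88 18 cf is 7 bytes > B = 6, so hash it first: H(key) = be, then zero-pad to 6 bytes: K' = be 00 00 00 00 00.
K' ⊕ ipad = 88 36 36 36 36 36.
Inner input = 88 36 36 36 36 36 ∥ 26 02 8d.
Inner hash: sum = 136+54+54+54+54+54+38+2+141 = 587; mod 256 = 75 → 4b.

4b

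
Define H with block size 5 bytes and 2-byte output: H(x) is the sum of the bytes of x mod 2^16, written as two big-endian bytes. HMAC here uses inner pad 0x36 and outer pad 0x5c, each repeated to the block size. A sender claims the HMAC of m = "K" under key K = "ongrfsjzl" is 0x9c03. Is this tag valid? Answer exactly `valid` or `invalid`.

invalid

Key "ongrfsjzl" = 6f 6e 67 72 66 73 6a 7a 6c is 9 bytes > B = 5, so hash it first: H(key) = 03 df, then zero-pad to 5 bytes: K' = 03 df 00 00 00.
K' ⊕ ipad = 35 e9 36 36 36; K' ⊕ opad = 5f 83 5c 5c 5c.
Inner hash: sum = 53+233+54+54+54+75 = 523 → 02 0b.
Outer hash (recomputed tag): sum = 95+131+92+92+92+2+11 = 515 → 02 03.
Recomputed tag = 0203; claimed = 9c03 → mismatch.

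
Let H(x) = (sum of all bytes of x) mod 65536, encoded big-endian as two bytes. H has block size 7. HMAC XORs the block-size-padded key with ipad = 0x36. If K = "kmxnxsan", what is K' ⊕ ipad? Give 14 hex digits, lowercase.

Key "kmxnxsan" = 6b 6d 78 6e 78 73 61 6e is 8 bytes > B = 7, so hash it first: H(key) = 03 78, then zero-pad to 7 bytes: K' = 03 78 00 00 00 00 00.
XOR each byte with 0x36: 03⊕36=35, 78⊕36=4e, 00⊕36=36, 00⊕36=36, 00⊕36=36, 00⊕36=36, 00⊕36=36.

354e3636363636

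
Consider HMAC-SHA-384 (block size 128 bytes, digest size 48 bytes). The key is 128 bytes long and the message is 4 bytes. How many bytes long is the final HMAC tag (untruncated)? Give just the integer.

48

The tag is one SHA-384 digest: 48 bytes.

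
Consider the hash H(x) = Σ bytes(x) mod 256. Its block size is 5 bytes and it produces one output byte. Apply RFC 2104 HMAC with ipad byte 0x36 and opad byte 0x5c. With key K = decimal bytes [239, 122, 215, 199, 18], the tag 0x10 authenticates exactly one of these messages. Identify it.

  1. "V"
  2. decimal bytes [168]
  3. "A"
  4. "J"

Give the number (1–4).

2

Key decimal bytes [239, 122, 215, 199, 18] = ef 7a d7 c7 12 is exactly B = 5 bytes: K' = ef 7a d7 c7 12.
K' ⊕ ipad = d9 4c e1 f1 24; K' ⊕ opad = b3 26 8b 9b 4e.
m1: inner = H(d9 4c e1 f1 24 56) = 71; tag = H(b3 26 8b 9b 4e 71) = be
m2: inner = H(d9 4c e1 f1 24 a8) = c3; tag = H(b3 26 8b 9b 4e c3) = 10 ← matches
m3: inner = H(d9 4c e1 f1 24 41) = 5c; tag = H(b3 26 8b 9b 4e 5c) = a9
m4: inner = H(d9 4c e1 f1 24 4a) = 65; tag = H(b3 26 8b 9b 4e 65) = b2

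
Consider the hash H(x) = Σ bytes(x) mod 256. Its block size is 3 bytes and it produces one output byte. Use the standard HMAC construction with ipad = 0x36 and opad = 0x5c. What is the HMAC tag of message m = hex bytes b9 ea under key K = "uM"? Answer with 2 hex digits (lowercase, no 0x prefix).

2d

Key "uM" = 75 4d is 2 bytes ≤ B = 3; zero-pad to 3 bytes: K' = 75 4d 00.
K' ⊕ ipad = 43 7b 36.  K' ⊕ opad = 29 11 5c.
Inner input = (K'⊕ipad) ∥ m = 43 7b 36 ∥ b9 ea.
Inner hash: sum = 67+123+54+185+234 = 663; mod 256 = 151 → 97.
Outer input = (K'⊕opad) ∥ inner = 29 11 5c ∥ 97.
Outer hash (tag): sum = 41+17+92+151 = 301; mod 256 = 45 → 2d.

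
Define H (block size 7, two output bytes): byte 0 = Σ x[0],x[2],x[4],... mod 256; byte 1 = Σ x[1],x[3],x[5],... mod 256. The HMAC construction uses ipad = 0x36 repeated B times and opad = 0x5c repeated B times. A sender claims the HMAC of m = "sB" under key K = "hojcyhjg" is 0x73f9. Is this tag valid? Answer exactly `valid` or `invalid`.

Key "hojcyhjg" = 68 6f 6a 63 79 68 6a 67 is 8 bytes > B = 7, so hash it first: H(key) = b5 a1, then zero-pad to 7 bytes: K' = b5 a1 00 00 00 00 00.
K' ⊕ ipad = 83 97 36 36 36 36 36; K' ⊕ opad = e9 fd 5c 5c 5c 5c 5c.
Inner hash: even-index sum = 359 mod 256 = 103; odd-index sum = 374 mod 256 = 118 → 67 76.
Outer hash (recomputed tag): even-index sum = 627 mod 256 = 115; odd-index sum = 540 mod 256 = 28 → 73 1c.
Recomputed tag = 731c; claimed = 73f9 → mismatch.

invalid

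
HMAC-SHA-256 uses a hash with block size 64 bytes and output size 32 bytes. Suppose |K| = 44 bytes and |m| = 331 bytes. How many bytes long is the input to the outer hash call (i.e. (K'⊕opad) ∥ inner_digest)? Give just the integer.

96

Key is 44 ≤ 64 bytes, zero-padded: |K'| = 64.
Outer input = (K'⊕opad) ∥ H(inner) → 64 + 32 = 96 bytes.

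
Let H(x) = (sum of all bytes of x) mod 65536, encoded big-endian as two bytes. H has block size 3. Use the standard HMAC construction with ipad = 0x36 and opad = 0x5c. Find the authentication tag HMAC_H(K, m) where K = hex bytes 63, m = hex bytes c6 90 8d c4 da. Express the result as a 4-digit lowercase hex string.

013d

Key hex bytes 63 is 1 byte ≤ B = 3; zero-pad to 3 bytes: K' = 63 00 00.
K' ⊕ ipad = 55 36 36.  K' ⊕ opad = 3f 5c 5c.
Inner input = (K'⊕ipad) ∥ m = 55 36 36 ∥ c6 90 8d c4 da.
Inner hash: sum = 85+54+54+198+144+141+196+218 = 1090 → 04 42.
Outer input = (K'⊕opad) ∥ inner = 3f 5c 5c ∥ 04 42.
Outer hash (tag): sum = 63+92+92+4+66 = 317 → 01 3d.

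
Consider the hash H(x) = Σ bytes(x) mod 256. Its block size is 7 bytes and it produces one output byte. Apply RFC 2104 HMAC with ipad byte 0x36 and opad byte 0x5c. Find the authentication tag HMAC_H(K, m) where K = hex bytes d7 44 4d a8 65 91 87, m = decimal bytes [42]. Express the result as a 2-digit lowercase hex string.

ca

Key hex bytes d7 44 4d a8 65 91 87 is exactly B = 7 bytes: K' = d7 44 4d a8 65 91 87.
K' ⊕ ipad = e1 72 7b 9e 53 a7 b1.  K' ⊕ opad = 8b 18 11 f4 39 cd db.
Inner input = (K'⊕ipad) ∥ m = e1 72 7b 9e 53 a7 b1 ∥ 2a.
Inner hash: sum = 225+114+123+158+83+167+177+42 = 1089; mod 256 = 65 → 41.
Outer input = (K'⊕opad) ∥ inner = 8b 18 11 f4 39 cd db ∥ 41.
Outer hash (tag): sum = 139+24+17+244+57+205+219+65 = 970; mod 256 = 202 → ca.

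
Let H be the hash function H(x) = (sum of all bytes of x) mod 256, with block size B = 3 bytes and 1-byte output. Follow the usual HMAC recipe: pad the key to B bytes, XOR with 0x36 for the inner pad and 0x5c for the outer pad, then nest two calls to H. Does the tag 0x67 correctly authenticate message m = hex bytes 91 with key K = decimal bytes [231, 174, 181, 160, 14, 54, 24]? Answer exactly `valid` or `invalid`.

Key decimal bytes [231, 174, 181, 160, 14, 54, 24] = e7 ae b5 a0 0e 36 18 is 7 bytes > B = 3, so hash it first: H(key) = 46, then zero-pad to 3 bytes: K' = 46 00 00.
K' ⊕ ipad = 70 36 36; K' ⊕ opad = 1a 5c 5c.
Inner hash: sum = 112+54+54+145 = 365; mod 256 = 109 → 6d.
Outer hash (recomputed tag): sum = 26+92+92+109 = 319; mod 256 = 63 → 3f.
Recomputed tag = 3f; claimed = 67 → mismatch.

invalid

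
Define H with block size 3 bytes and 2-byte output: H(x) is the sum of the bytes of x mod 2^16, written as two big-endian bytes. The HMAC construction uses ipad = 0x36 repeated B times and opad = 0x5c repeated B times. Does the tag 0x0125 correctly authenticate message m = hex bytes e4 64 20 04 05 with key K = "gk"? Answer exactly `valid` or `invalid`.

valid

Key "gk" = 67 6b is 2 bytes ≤ B = 3; zero-pad to 3 bytes: K' = 67 6b 00.
K' ⊕ ipad = 51 5d 36; K' ⊕ opad = 3b 37 5c.
Inner hash: sum = 81+93+54+228+100+32+4+5 = 597 → 02 55.
Outer hash (recomputed tag): sum = 59+55+92+2+85 = 293 → 01 25.
Recomputed tag = 0125; claimed = 0125 → match.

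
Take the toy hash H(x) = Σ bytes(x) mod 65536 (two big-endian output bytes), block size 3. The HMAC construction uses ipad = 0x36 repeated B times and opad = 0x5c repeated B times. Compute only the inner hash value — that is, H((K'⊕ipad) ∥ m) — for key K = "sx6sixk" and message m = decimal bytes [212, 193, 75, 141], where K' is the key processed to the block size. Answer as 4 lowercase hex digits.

Key "sx6sixk" = 73 78 36 73 69 78 6b is 7 bytes > B = 3, so hash it first: H(key) = 02 e0, then zero-pad to 3 bytes: K' = 02 e0 00.
K' ⊕ ipad = 34 d6 36.
Inner input = 34 d6 36 ∥ d4 c1 4b 8d.
Inner hash: sum = 52+214+54+212+193+75+141 = 941 → 03 ad.

03ad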